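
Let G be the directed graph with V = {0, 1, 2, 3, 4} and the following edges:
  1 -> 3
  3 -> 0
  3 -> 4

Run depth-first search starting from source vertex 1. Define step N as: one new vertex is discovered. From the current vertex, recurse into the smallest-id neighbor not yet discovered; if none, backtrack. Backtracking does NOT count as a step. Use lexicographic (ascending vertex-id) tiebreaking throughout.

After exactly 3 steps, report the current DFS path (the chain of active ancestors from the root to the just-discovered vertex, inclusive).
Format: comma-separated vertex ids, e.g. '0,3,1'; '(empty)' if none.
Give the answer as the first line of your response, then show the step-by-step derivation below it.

1,3,0

step 1: discover 1; path=1; order=1
step 2: discover 3; path=1>3; order=1,3
step 3: discover 0; path=1>3>0; order=1,3,0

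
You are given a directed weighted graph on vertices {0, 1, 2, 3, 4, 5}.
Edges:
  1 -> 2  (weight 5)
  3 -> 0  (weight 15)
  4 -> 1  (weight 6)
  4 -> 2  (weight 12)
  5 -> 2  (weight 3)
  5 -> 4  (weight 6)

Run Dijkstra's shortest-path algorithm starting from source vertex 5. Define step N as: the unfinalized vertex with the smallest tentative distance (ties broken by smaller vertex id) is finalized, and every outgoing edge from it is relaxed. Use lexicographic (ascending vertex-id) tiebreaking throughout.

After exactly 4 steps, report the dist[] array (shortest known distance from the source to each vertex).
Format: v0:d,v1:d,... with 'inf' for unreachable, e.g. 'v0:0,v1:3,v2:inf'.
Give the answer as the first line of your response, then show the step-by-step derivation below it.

v0:inf,v1:12,v2:3,v3:inf,v4:6,v5:0

step 1: dist = v0:inf,v1:inf,v2:3,v3:inf,v4:6,v5:0
step 2: dist = v0:inf,v1:inf,v2:3,v3:inf,v4:6,v5:0
step 3: dist = v0:inf,v1:12,v2:3,v3:inf,v4:6,v5:0
step 4: dist = v0:inf,v1:12,v2:3,v3:inf,v4:6,v5:0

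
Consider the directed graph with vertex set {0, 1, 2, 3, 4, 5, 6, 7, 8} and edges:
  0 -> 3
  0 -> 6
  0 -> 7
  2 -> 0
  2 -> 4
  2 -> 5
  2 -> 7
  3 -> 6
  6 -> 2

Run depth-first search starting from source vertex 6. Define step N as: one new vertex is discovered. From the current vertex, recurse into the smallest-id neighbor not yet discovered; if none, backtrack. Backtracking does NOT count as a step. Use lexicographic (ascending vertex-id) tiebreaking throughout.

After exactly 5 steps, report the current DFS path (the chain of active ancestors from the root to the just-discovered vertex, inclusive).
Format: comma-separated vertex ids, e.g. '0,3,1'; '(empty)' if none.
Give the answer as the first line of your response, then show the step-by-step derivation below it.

6,2,0,7

step 1: discover 6; path=6; order=6
step 2: discover 2; path=6>2; order=6,2
step 3: discover 0; path=6>2>0; order=6,2,0
step 4: discover 3; path=6>2>0>3; order=6,2,0,3
step 5: discover 7; path=6>2>0>7; order=6,2,0,3,7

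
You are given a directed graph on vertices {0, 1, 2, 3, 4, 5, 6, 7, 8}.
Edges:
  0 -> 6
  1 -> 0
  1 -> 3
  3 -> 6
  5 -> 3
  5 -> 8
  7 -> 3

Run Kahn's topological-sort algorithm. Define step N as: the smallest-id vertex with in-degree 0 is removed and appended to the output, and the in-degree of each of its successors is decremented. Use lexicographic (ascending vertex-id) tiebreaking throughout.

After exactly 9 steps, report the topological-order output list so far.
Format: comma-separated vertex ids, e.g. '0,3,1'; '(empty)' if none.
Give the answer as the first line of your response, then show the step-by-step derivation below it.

1,0,2,4,5,7,3,6,8

step 1: output 1; order=[1]; indeg=(0,0,0,2,0,0,2,0,1)
step 2: output 0; order=[1,0]; indeg=(0,0,0,2,0,0,1,0,1)
step 3: output 2; order=[1,0,2]; indeg=(0,0,0,2,0,0,1,0,1)
step 4: output 4; order=[1,0,2,4]; indeg=(0,0,0,2,0,0,1,0,1)
step 5: output 5; order=[1,0,2,4,5]; indeg=(0,0,0,1,0,0,1,0,0)
step 6: output 7; order=[1,0,2,4,5,7]; indeg=(0,0,0,0,0,0,1,0,0)
step 7: output 3; order=[1,0,2,4,5,7,3]; indeg=(0,0,0,0,0,0,0,0,0)
step 8: output 6; order=[1,0,2,4,5,7,3,6]; indeg=(0,0,0,0,0,0,0,0,0)
step 9: output 8; order=[1,0,2,4,5,7,3,6,8]; indeg=(0,0,0,0,0,0,0,0,0)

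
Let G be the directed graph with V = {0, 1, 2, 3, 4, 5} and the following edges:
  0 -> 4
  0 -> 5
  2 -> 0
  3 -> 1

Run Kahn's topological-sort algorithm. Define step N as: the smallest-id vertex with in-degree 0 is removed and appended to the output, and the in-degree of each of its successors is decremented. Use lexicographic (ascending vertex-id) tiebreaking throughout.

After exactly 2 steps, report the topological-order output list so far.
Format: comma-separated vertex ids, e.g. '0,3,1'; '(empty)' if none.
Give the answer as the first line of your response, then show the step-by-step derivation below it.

2,0

step 1: output 2; order=[2]; indeg=(0,1,0,0,1,1)
step 2: output 0; order=[2,0]; indeg=(0,1,0,0,0,0)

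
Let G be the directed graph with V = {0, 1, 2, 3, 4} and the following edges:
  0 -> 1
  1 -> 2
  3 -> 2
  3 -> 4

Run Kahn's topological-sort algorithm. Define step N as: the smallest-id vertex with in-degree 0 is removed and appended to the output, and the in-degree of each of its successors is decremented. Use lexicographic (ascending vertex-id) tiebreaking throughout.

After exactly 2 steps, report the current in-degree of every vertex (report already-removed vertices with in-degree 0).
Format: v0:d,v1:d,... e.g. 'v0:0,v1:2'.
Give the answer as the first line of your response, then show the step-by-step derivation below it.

v0:0,v1:0,v2:1,v3:0,v4:1

step 1: output 0; order=[0]; indeg=(0,0,2,0,1)
step 2: output 1; order=[0,1]; indeg=(0,0,1,0,1)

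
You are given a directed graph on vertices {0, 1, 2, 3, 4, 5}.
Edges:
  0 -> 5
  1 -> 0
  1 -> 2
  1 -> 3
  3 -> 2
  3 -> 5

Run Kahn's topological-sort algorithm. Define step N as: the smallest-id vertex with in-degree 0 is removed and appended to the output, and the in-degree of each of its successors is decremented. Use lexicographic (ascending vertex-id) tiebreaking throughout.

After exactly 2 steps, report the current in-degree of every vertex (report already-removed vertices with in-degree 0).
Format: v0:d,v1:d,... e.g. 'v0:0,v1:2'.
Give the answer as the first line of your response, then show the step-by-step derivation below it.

v0:0,v1:0,v2:1,v3:0,v4:0,v5:1

step 1: output 1; order=[1]; indeg=(0,0,1,0,0,2)
step 2: output 0; order=[1,0]; indeg=(0,0,1,0,0,1)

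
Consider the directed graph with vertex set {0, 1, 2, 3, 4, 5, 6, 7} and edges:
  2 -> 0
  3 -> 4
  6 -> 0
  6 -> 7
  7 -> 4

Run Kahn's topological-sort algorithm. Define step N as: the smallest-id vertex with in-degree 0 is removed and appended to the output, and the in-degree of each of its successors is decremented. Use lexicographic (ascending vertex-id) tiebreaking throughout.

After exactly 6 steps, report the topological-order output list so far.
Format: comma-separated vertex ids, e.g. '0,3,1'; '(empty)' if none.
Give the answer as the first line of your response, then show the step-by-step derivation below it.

1,2,3,5,6,0

step 1: output 1; order=[1]; indeg=(2,0,0,0,2,0,0,1)
step 2: output 2; order=[1,2]; indeg=(1,0,0,0,2,0,0,1)
step 3: output 3; order=[1,2,3]; indeg=(1,0,0,0,1,0,0,1)
step 4: output 5; order=[1,2,3,5]; indeg=(1,0,0,0,1,0,0,1)
step 5: output 6; order=[1,2,3,5,6]; indeg=(0,0,0,0,1,0,0,0)
step 6: output 0; order=[1,2,3,5,6,0]; indeg=(0,0,0,0,1,0,0,0)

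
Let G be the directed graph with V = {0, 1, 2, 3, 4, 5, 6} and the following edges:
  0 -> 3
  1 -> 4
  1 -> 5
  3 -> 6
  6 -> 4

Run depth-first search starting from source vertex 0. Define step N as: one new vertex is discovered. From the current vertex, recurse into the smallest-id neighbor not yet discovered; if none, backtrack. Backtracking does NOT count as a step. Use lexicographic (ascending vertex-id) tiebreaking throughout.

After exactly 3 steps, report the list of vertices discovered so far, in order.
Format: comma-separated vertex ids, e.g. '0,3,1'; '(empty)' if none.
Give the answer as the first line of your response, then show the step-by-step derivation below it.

0,3,6

step 1: discover 0; path=0; order=0
step 2: discover 3; path=0>3; order=0,3
step 3: discover 6; path=0>3>6; order=0,3,6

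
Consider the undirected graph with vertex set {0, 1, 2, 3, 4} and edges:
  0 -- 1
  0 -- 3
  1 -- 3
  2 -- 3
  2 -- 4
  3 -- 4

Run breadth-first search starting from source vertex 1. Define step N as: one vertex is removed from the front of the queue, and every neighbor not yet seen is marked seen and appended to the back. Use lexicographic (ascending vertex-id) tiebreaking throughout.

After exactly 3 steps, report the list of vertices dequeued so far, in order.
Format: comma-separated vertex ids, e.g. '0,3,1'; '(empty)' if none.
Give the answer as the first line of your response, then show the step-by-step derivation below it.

1,0,3

step 1: dequeue 1; queue=[0,3]; order=1
step 2: dequeue 0; queue=[3]; order=1,0
step 3: dequeue 3; queue=[2,4]; order=1,0,3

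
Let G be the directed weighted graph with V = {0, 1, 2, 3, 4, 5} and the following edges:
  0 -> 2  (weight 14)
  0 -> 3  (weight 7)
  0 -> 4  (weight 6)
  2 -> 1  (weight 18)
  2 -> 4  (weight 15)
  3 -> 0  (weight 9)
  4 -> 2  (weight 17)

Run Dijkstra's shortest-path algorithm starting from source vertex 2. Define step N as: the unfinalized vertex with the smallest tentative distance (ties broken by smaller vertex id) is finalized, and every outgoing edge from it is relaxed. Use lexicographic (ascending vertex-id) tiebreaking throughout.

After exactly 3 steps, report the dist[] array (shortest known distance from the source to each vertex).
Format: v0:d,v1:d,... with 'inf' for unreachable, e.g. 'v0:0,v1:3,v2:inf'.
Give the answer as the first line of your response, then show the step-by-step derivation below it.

v0:inf,v1:18,v2:0,v3:inf,v4:15,v5:inf

step 1: dist = v0:inf,v1:18,v2:0,v3:inf,v4:15,v5:inf
step 2: dist = v0:inf,v1:18,v2:0,v3:inf,v4:15,v5:inf
step 3: dist = v0:inf,v1:18,v2:0,v3:inf,v4:15,v5:inf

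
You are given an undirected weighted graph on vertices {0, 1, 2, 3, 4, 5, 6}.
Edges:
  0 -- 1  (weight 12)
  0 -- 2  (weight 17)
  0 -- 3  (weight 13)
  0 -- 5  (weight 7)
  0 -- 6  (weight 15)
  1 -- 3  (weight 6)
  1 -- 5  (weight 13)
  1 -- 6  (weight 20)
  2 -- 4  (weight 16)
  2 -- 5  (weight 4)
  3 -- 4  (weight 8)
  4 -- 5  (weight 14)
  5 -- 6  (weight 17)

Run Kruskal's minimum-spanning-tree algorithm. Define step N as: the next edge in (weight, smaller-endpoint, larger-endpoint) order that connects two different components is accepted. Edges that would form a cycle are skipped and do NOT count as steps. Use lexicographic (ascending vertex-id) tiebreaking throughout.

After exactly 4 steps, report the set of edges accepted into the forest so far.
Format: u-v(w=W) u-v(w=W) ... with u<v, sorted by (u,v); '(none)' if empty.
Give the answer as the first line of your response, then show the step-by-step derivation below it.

0-5(w=7) 1-3(w=6) 2-5(w=4) 3-4(w=8)

step 1: add edge 2-5 (w=4); MST = {2-5(w=4)}
step 2: add edge 1-3 (w=6); MST = {1-3(w=6) 2-5(w=4)}
step 3: add edge 0-5 (w=7); MST = {0-5(w=7) 1-3(w=6) 2-5(w=4)}
step 4: add edge 3-4 (w=8); MST = {0-5(w=7) 1-3(w=6) 2-5(w=4) 3-4(w=8)}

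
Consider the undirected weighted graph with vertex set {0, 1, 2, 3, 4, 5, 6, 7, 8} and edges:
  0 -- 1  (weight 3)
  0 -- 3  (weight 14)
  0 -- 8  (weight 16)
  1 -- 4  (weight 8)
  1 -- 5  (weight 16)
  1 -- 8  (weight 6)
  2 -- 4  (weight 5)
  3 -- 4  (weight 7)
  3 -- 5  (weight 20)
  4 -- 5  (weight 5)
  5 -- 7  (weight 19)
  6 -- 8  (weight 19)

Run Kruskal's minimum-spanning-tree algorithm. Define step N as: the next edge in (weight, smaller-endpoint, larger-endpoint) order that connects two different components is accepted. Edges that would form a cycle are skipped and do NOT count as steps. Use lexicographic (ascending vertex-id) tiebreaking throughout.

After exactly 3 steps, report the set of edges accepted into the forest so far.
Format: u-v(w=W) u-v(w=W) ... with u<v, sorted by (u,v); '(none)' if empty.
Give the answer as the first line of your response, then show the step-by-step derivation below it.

0-1(w=3) 2-4(w=5) 4-5(w=5)

step 1: add edge 0-1 (w=3); MST = {0-1(w=3)}
step 2: add edge 2-4 (w=5); MST = {0-1(w=3) 2-4(w=5)}
step 3: add edge 4-5 (w=5); MST = {0-1(w=3) 2-4(w=5) 4-5(w=5)}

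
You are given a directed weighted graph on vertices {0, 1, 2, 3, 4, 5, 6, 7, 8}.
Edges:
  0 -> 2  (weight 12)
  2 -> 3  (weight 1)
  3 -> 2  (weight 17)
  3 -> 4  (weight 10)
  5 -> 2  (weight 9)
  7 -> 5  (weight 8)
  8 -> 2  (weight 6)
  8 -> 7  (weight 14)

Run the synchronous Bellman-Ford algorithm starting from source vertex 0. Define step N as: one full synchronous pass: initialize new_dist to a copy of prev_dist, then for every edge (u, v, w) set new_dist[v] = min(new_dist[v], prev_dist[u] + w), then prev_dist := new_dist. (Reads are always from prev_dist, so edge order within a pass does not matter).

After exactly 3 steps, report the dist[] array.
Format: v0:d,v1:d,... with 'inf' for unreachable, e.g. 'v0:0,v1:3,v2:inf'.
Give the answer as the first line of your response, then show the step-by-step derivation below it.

v0:0,v1:inf,v2:12,v3:13,v4:23,v5:inf,v6:inf,v7:inf,v8:inf

step 1: dist = v0:0,v1:inf,v2:12,v3:inf,v4:inf,v5:inf,v6:inf,v7:inf,v8:inf
step 2: dist = v0:0,v1:inf,v2:12,v3:13,v4:inf,v5:inf,v6:inf,v7:inf,v8:inf
step 3: dist = v0:0,v1:inf,v2:12,v3:13,v4:23,v5:inf,v6:inf,v7:inf,v8:inf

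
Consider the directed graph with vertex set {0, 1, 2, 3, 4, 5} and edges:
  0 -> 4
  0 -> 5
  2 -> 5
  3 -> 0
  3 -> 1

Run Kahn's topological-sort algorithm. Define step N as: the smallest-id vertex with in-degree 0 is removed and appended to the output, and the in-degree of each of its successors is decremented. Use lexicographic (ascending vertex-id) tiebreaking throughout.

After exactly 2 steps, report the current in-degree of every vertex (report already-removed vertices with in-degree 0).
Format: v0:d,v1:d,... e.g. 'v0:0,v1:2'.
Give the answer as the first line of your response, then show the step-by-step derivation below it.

v0:0,v1:0,v2:0,v3:0,v4:1,v5:1

step 1: output 2; order=[2]; indeg=(1,1,0,0,1,1)
step 2: output 3; order=[2,3]; indeg=(0,0,0,0,1,1)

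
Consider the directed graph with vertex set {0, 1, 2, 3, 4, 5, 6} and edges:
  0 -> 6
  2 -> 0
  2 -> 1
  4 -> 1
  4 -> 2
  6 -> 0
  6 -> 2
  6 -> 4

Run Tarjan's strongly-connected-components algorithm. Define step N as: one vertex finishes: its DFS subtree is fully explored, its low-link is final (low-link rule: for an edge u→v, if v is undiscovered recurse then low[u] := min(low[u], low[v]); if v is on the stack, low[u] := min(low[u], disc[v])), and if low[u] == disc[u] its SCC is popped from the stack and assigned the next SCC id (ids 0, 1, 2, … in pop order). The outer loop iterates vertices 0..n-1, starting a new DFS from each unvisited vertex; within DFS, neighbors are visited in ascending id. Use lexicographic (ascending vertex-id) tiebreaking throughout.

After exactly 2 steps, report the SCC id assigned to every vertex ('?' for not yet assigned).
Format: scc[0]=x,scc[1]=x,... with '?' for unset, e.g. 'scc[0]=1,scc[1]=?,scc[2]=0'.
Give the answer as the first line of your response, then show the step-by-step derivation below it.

scc[0]=?,scc[1]=0,scc[2]=?,scc[3]=?,scc[4]=?,scc[5]=?,scc[6]=?

step 1: low=(low[0]=0,low[1]=3,low[2]=0,low[3]=?,low[4]=?,low[5]=?,low[6]=0); scc=(scc[0]=?,scc[1]=0,scc[2]=?,scc[3]=?,scc[4]=?,scc[5]=?,scc[6]=?)
step 2: low=(low[0]=0,low[1]=3,low[2]=0,low[3]=?,low[4]=?,low[5]=?,low[6]=0); scc=(scc[0]=?,scc[1]=0,scc[2]=?,scc[3]=?,scc[4]=?,scc[5]=?,scc[6]=?)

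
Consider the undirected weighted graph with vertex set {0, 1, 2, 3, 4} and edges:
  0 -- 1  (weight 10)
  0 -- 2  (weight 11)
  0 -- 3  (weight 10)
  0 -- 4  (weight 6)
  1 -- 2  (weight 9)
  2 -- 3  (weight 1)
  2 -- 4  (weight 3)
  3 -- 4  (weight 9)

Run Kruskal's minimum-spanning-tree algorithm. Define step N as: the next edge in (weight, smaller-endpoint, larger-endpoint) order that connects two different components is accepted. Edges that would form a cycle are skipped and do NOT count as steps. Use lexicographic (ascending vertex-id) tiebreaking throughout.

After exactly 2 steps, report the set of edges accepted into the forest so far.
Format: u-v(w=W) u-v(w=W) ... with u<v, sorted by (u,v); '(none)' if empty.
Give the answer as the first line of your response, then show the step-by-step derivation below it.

2-3(w=1) 2-4(w=3)

step 1: add edge 2-3 (w=1); MST = {2-3(w=1)}
step 2: add edge 2-4 (w=3); MST = {2-3(w=1) 2-4(w=3)}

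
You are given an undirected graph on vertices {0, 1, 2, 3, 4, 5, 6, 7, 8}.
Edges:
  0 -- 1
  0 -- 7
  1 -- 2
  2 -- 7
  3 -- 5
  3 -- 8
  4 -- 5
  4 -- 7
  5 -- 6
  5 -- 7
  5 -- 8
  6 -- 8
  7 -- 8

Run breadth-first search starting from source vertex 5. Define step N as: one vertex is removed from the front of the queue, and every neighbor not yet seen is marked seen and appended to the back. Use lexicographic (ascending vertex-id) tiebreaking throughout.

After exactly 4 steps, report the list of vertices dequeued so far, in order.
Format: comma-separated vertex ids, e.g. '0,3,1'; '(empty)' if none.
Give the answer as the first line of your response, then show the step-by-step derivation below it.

5,3,4,6

step 1: dequeue 5; queue=[3,4,6,7,8]; order=5
step 2: dequeue 3; queue=[4,6,7,8]; order=5,3
step 3: dequeue 4; queue=[6,7,8]; order=5,3,4
step 4: dequeue 6; queue=[7,8]; order=5,3,4,6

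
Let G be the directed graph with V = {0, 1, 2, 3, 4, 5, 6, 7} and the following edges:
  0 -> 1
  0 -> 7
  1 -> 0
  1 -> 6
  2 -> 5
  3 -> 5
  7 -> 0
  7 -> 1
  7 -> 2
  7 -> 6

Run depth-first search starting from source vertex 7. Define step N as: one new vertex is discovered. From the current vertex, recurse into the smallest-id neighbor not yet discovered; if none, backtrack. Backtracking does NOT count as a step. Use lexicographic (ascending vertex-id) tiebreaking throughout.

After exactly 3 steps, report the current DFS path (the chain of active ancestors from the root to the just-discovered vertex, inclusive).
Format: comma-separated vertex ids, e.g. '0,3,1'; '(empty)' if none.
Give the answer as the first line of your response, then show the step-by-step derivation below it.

7,0,1

step 1: discover 7; path=7; order=7
step 2: discover 0; path=7>0; order=7,0
step 3: discover 1; path=7>0>1; order=7,0,1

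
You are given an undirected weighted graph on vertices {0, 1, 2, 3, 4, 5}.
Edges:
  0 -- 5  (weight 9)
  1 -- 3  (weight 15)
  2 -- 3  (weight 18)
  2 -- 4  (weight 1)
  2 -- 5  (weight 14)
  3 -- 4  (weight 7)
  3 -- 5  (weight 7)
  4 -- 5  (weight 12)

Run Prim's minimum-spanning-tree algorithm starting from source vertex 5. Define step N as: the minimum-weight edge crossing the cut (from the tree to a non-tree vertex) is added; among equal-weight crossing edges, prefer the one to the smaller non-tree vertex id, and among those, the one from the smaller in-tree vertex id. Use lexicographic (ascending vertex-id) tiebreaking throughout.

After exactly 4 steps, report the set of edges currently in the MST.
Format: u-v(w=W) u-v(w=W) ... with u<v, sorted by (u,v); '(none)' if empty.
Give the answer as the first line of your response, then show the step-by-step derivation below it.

0-5(w=9) 2-4(w=1) 3-4(w=7) 3-5(w=7)

step 1: add edge 3-5 (w=7); MST = {3-5(w=7)}
step 2: add edge 3-4 (w=7); MST = {3-4(w=7) 3-5(w=7)}
step 3: add edge 2-4 (w=1); MST = {2-4(w=1) 3-4(w=7) 3-5(w=7)}
step 4: add edge 0-5 (w=9); MST = {0-5(w=9) 2-4(w=1) 3-4(w=7) 3-5(w=7)}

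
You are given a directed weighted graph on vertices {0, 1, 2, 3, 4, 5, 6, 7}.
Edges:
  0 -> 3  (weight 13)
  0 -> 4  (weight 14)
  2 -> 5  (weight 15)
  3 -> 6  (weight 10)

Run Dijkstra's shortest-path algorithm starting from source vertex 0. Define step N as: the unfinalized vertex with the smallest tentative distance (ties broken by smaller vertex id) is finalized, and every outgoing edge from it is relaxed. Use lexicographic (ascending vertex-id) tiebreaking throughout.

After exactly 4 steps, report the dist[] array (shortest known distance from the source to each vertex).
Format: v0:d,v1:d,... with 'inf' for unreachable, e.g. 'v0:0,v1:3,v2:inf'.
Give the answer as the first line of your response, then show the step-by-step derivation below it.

v0:0,v1:inf,v2:inf,v3:13,v4:14,v5:inf,v6:23,v7:inf

step 1: dist = v0:0,v1:inf,v2:inf,v3:13,v4:14,v5:inf,v6:inf,v7:inf
step 2: dist = v0:0,v1:inf,v2:inf,v3:13,v4:14,v5:inf,v6:23,v7:inf
step 3: dist = v0:0,v1:inf,v2:inf,v3:13,v4:14,v5:inf,v6:23,v7:inf
step 4: dist = v0:0,v1:inf,v2:inf,v3:13,v4:14,v5:inf,v6:23,v7:inf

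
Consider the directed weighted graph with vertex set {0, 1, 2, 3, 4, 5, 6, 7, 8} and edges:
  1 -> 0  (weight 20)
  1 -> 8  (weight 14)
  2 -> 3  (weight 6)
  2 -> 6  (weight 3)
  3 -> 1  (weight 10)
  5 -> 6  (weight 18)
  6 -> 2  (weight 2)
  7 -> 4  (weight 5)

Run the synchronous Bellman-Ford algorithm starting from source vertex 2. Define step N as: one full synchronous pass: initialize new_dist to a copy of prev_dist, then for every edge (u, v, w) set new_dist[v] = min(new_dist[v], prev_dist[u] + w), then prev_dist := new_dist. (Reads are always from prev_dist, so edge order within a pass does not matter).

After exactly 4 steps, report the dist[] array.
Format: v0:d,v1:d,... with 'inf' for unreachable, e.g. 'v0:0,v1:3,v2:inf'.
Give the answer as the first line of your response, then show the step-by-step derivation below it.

v0:36,v1:16,v2:0,v3:6,v4:inf,v5:inf,v6:3,v7:inf,v8:30

step 1: dist = v0:inf,v1:inf,v2:0,v3:6,v4:inf,v5:inf,v6:3,v7:inf,v8:inf
step 2: dist = v0:inf,v1:16,v2:0,v3:6,v4:inf,v5:inf,v6:3,v7:inf,v8:inf
step 3: dist = v0:36,v1:16,v2:0,v3:6,v4:inf,v5:inf,v6:3,v7:inf,v8:30
step 4: dist = v0:36,v1:16,v2:0,v3:6,v4:inf,v5:inf,v6:3,v7:inf,v8:30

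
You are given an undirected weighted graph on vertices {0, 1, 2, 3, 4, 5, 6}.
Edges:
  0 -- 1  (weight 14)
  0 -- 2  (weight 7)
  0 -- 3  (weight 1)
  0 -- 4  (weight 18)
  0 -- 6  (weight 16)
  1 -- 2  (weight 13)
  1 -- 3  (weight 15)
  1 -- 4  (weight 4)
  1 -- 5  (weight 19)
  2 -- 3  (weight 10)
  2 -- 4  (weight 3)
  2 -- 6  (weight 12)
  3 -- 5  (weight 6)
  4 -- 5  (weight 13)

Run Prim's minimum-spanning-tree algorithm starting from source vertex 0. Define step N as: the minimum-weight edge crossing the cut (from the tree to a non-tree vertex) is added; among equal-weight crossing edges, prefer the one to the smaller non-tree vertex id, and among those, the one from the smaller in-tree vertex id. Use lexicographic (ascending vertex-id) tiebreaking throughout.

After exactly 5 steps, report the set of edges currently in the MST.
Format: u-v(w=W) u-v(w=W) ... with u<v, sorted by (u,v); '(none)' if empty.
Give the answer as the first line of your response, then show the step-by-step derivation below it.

0-2(w=7) 0-3(w=1) 1-4(w=4) 2-4(w=3) 3-5(w=6)

step 1: add edge 0-3 (w=1); MST = {0-3(w=1)}
step 2: add edge 3-5 (w=6); MST = {0-3(w=1) 3-5(w=6)}
step 3: add edge 0-2 (w=7); MST = {0-2(w=7) 0-3(w=1) 3-5(w=6)}
step 4: add edge 2-4 (w=3); MST = {0-2(w=7) 0-3(w=1) 2-4(w=3) 3-5(w=6)}
step 5: add edge 1-4 (w=4); MST = {0-2(w=7) 0-3(w=1) 1-4(w=4) 2-4(w=3) 3-5(w=6)}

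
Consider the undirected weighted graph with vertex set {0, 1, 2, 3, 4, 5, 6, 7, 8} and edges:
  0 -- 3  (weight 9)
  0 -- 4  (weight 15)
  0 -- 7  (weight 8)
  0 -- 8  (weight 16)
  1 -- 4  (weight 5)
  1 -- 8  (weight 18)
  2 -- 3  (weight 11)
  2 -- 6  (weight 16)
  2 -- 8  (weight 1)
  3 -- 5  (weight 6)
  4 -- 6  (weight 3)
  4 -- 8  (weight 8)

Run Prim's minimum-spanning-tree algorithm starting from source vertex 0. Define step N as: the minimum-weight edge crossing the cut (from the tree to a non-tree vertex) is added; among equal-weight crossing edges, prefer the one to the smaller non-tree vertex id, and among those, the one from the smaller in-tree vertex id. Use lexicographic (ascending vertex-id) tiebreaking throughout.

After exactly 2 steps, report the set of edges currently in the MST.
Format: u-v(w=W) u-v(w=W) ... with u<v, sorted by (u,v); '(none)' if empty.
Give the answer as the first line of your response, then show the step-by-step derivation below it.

0-3(w=9) 0-7(w=8)

step 1: add edge 0-7 (w=8); MST = {0-7(w=8)}
step 2: add edge 0-3 (w=9); MST = {0-3(w=9) 0-7(w=8)}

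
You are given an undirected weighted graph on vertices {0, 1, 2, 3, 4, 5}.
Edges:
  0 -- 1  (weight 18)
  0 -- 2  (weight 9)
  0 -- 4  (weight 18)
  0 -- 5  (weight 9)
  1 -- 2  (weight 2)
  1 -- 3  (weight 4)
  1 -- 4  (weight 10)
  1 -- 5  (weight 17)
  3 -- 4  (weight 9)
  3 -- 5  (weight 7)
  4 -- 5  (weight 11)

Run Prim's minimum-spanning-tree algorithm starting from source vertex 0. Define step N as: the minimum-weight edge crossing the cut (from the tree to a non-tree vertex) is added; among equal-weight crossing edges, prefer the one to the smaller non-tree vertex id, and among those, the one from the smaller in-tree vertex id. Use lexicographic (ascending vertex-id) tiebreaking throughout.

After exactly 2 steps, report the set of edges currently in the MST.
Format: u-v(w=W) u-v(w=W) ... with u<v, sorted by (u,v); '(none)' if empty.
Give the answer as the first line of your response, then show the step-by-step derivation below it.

0-2(w=9) 1-2(w=2)

step 1: add edge 0-2 (w=9); MST = {0-2(w=9)}
step 2: add edge 1-2 (w=2); MST = {0-2(w=9) 1-2(w=2)}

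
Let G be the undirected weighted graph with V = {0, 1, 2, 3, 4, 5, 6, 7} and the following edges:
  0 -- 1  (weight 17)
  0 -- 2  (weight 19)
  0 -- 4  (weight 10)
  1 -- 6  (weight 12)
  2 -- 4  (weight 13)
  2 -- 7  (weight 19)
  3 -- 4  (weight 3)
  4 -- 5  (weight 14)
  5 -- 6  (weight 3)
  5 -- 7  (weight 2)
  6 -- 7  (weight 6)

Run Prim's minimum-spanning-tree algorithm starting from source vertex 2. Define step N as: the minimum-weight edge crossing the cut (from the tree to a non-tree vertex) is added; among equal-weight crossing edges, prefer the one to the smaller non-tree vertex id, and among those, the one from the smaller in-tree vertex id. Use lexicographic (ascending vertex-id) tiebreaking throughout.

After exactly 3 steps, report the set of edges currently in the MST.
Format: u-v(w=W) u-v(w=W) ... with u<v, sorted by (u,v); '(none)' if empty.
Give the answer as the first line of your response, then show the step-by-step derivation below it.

0-4(w=10) 2-4(w=13) 3-4(w=3)

step 1: add edge 2-4 (w=13); MST = {2-4(w=13)}
step 2: add edge 3-4 (w=3); MST = {2-4(w=13) 3-4(w=3)}
step 3: add edge 0-4 (w=10); MST = {0-4(w=10) 2-4(w=13) 3-4(w=3)}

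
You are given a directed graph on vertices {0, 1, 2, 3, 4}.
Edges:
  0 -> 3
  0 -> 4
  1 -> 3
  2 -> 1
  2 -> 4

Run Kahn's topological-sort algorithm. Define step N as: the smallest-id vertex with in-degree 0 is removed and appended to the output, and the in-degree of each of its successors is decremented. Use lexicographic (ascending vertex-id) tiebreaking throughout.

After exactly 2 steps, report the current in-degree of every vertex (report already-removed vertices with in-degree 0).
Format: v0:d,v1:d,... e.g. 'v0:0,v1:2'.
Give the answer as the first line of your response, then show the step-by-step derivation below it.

v0:0,v1:0,v2:0,v3:1,v4:0

step 1: output 0; order=[0]; indeg=(0,1,0,1,1)
step 2: output 2; order=[0,2]; indeg=(0,0,0,1,0)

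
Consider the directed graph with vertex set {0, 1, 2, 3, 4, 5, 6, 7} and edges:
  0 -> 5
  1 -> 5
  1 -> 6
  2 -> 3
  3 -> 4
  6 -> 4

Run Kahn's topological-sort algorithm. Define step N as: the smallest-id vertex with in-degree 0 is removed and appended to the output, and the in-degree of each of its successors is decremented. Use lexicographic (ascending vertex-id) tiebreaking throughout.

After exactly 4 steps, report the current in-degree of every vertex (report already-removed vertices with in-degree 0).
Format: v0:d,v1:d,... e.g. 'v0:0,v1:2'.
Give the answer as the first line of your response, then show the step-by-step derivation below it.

v0:0,v1:0,v2:0,v3:0,v4:1,v5:0,v6:0,v7:0

step 1: output 0; order=[0]; indeg=(0,0,0,1,2,1,1,0)
step 2: output 1; order=[0,1]; indeg=(0,0,0,1,2,0,0,0)
step 3: output 2; order=[0,1,2]; indeg=(0,0,0,0,2,0,0,0)
step 4: output 3; order=[0,1,2,3]; indeg=(0,0,0,0,1,0,0,0)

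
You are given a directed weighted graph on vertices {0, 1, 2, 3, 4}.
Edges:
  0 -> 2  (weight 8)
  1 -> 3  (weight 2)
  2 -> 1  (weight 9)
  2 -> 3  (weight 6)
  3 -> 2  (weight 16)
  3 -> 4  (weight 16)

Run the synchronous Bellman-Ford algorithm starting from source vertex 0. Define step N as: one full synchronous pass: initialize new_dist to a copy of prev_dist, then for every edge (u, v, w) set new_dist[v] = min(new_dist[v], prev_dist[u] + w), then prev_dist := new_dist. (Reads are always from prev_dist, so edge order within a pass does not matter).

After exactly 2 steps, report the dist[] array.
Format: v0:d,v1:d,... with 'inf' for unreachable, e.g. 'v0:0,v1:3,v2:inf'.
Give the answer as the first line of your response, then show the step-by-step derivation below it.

v0:0,v1:17,v2:8,v3:14,v4:inf

step 1: dist = v0:0,v1:inf,v2:8,v3:inf,v4:inf
step 2: dist = v0:0,v1:17,v2:8,v3:14,v4:inf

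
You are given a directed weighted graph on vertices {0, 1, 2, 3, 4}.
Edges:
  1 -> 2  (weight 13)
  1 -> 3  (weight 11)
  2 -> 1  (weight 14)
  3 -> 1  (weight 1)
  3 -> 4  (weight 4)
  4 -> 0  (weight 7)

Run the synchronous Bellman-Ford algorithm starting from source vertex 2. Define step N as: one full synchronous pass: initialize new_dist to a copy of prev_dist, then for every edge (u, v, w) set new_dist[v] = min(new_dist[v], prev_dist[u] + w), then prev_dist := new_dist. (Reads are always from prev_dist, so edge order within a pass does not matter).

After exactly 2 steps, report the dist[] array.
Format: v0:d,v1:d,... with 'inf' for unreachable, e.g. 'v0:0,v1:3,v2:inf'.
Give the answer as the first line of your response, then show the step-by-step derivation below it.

v0:inf,v1:14,v2:0,v3:25,v4:inf

step 1: dist = v0:inf,v1:14,v2:0,v3:inf,v4:inf
step 2: dist = v0:inf,v1:14,v2:0,v3:25,v4:inf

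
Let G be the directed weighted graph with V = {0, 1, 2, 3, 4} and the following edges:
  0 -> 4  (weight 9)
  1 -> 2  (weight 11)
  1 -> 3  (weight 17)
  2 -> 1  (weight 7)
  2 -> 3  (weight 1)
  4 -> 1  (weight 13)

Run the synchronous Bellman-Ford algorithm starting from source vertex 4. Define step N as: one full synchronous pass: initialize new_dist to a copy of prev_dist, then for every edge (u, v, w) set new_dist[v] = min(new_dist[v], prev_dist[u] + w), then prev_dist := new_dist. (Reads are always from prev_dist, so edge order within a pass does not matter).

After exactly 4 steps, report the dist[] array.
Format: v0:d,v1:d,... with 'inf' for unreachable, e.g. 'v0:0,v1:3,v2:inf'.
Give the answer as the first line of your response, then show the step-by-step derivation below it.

v0:inf,v1:13,v2:24,v3:25,v4:0

step 1: dist = v0:inf,v1:13,v2:inf,v3:inf,v4:0
step 2: dist = v0:inf,v1:13,v2:24,v3:30,v4:0
step 3: dist = v0:inf,v1:13,v2:24,v3:25,v4:0
step 4: dist = v0:inf,v1:13,v2:24,v3:25,v4:0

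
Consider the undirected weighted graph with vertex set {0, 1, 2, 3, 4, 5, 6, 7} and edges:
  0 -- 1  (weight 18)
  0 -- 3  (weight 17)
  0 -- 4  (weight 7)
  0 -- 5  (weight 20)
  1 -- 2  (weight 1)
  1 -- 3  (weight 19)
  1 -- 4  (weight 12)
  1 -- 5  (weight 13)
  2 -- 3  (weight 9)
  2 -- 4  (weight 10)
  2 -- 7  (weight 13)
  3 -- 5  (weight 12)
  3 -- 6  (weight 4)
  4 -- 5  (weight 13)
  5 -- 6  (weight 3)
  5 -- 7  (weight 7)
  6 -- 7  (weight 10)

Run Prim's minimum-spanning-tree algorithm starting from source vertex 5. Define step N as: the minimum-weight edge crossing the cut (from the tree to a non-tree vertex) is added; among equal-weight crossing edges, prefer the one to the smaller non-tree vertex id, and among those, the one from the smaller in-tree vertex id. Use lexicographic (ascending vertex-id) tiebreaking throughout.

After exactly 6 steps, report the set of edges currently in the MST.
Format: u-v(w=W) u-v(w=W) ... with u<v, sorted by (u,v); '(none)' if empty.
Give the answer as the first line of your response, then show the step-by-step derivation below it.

1-2(w=1) 2-3(w=9) 2-4(w=10) 3-6(w=4) 5-6(w=3) 5-7(w=7)

step 1: add edge 5-6 (w=3); MST = {5-6(w=3)}
step 2: add edge 3-6 (w=4); MST = {3-6(w=4) 5-6(w=3)}
step 3: add edge 5-7 (w=7); MST = {3-6(w=4) 5-6(w=3) 5-7(w=7)}
step 4: add edge 2-3 (w=9); MST = {2-3(w=9) 3-6(w=4) 5-6(w=3) 5-7(w=7)}
step 5: add edge 1-2 (w=1); MST = {1-2(w=1) 2-3(w=9) 3-6(w=4) 5-6(w=3) 5-7(w=7)}
step 6: add edge 2-4 (w=10); MST = {1-2(w=1) 2-3(w=9) 2-4(w=10) 3-6(w=4) 5-6(w=3) 5-7(w=7)}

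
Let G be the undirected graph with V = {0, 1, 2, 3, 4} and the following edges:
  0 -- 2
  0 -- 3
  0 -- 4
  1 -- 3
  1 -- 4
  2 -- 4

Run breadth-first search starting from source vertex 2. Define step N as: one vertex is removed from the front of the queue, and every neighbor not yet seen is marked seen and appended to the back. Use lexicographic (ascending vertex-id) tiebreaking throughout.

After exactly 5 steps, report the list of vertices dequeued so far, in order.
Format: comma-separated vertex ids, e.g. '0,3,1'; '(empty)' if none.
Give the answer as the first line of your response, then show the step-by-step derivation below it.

2,0,4,3,1

step 1: dequeue 2; queue=[0,4]; order=2
step 2: dequeue 0; queue=[4,3]; order=2,0
step 3: dequeue 4; queue=[3,1]; order=2,0,4
step 4: dequeue 3; queue=[1]; order=2,0,4,3
step 5: dequeue 1; queue=[(empty)]; order=2,0,4,3,1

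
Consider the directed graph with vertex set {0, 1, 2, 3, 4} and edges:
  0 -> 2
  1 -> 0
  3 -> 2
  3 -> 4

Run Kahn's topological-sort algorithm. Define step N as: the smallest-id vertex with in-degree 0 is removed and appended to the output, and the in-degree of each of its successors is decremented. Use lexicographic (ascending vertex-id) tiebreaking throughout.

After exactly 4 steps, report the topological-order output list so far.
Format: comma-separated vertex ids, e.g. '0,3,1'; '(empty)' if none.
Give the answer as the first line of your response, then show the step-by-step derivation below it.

1,0,3,2

step 1: output 1; order=[1]; indeg=(0,0,2,0,1)
step 2: output 0; order=[1,0]; indeg=(0,0,1,0,1)
step 3: output 3; order=[1,0,3]; indeg=(0,0,0,0,0)
step 4: output 2; order=[1,0,3,2]; indeg=(0,0,0,0,0)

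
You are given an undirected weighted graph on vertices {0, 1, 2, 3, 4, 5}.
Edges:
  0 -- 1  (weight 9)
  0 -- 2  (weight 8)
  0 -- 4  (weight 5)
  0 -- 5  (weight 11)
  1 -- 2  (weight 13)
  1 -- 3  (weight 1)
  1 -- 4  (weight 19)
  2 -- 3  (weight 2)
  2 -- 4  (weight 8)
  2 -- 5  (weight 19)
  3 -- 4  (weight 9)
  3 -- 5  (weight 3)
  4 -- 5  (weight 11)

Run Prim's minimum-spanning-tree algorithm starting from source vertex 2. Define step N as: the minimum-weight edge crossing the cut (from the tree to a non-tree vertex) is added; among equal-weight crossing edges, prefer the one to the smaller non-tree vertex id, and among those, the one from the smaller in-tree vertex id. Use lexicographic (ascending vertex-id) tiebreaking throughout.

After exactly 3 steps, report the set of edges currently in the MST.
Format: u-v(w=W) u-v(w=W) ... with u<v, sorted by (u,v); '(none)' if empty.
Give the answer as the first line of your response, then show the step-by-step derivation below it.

1-3(w=1) 2-3(w=2) 3-5(w=3)

step 1: add edge 2-3 (w=2); MST = {2-3(w=2)}
step 2: add edge 1-3 (w=1); MST = {1-3(w=1) 2-3(w=2)}
step 3: add edge 3-5 (w=3); MST = {1-3(w=1) 2-3(w=2) 3-5(w=3)}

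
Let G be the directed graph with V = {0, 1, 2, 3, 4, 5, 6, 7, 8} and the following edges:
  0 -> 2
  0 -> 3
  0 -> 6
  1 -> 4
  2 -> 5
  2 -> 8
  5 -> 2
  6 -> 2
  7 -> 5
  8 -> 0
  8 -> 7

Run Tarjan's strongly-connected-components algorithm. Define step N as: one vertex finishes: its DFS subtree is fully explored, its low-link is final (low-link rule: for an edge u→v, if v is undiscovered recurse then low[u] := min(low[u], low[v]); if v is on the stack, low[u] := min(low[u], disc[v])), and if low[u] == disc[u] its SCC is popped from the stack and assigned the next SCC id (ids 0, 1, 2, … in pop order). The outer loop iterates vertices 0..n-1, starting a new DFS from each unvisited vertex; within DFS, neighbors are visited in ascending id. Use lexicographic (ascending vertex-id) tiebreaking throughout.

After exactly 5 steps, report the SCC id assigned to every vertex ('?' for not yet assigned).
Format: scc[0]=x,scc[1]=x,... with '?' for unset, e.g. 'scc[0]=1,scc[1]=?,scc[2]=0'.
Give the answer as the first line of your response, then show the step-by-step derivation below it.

scc[0]=?,scc[1]=?,scc[2]=?,scc[3]=0,scc[4]=?,scc[5]=?,scc[6]=?,scc[7]=?,scc[8]=?

step 1: low=(low[0]=0,low[1]=?,low[2]=1,low[3]=?,low[4]=?,low[5]=1,low[6]=?,low[7]=?,low[8]=?); scc=(scc[0]=?,scc[1]=?,scc[2]=?,scc[3]=?,scc[4]=?,scc[5]=?,scc[6]=?,scc[7]=?,scc[8]=?)
step 2: low=(low[0]=0,low[1]=?,low[2]=1,low[3]=?,low[4]=?,low[5]=1,low[6]=?,low[7]=2,low[8]=0); scc=(scc[0]=?,scc[1]=?,scc[2]=?,scc[3]=?,scc[4]=?,scc[5]=?,scc[6]=?,scc[7]=?,scc[8]=?)
step 3: low=(low[0]=0,low[1]=?,low[2]=1,low[3]=?,low[4]=?,low[5]=1,low[6]=?,low[7]=2,low[8]=0); scc=(scc[0]=?,scc[1]=?,scc[2]=?,scc[3]=?,scc[4]=?,scc[5]=?,scc[6]=?,scc[7]=?,scc[8]=?)
step 4: low=(low[0]=0,low[1]=?,low[2]=0,low[3]=?,low[4]=?,low[5]=1,low[6]=?,low[7]=2,low[8]=0); scc=(scc[0]=?,scc[1]=?,scc[2]=?,scc[3]=?,scc[4]=?,scc[5]=?,scc[6]=?,scc[7]=?,scc[8]=?)
step 5: low=(low[0]=0,low[1]=?,low[2]=0,low[3]=5,low[4]=?,low[5]=1,low[6]=?,low[7]=2,low[8]=0); scc=(scc[0]=?,scc[1]=?,scc[2]=?,scc[3]=0,scc[4]=?,scc[5]=?,scc[6]=?,scc[7]=?,scc[8]=?)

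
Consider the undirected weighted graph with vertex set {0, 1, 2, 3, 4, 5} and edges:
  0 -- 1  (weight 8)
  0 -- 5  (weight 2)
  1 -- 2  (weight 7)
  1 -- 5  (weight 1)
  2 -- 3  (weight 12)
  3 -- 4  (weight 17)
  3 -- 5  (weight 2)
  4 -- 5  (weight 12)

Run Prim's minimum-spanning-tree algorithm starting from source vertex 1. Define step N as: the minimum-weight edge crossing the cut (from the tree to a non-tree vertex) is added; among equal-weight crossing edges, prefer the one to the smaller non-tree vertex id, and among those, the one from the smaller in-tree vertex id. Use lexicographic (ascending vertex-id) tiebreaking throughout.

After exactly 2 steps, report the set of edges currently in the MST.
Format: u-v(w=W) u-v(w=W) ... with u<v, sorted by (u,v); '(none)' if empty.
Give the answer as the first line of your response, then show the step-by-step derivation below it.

0-5(w=2) 1-5(w=1)

step 1: add edge 1-5 (w=1); MST = {1-5(w=1)}
step 2: add edge 0-5 (w=2); MST = {0-5(w=2) 1-5(w=1)}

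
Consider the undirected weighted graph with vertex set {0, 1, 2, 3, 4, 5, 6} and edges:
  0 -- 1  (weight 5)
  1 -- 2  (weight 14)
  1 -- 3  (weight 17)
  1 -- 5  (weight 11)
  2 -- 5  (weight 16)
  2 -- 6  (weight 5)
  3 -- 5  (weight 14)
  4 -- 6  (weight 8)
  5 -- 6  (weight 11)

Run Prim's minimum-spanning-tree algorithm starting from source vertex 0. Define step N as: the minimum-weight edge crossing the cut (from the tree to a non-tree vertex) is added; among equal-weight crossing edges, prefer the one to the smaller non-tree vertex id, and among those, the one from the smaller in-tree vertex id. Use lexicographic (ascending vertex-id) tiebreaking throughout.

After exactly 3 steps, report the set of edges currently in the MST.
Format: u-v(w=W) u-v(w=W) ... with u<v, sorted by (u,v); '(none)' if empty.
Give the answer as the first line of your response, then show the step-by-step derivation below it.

0-1(w=5) 1-5(w=11) 5-6(w=11)

step 1: add edge 0-1 (w=5); MST = {0-1(w=5)}
step 2: add edge 1-5 (w=11); MST = {0-1(w=5) 1-5(w=11)}
step 3: add edge 5-6 (w=11); MST = {0-1(w=5) 1-5(w=11) 5-6(w=11)}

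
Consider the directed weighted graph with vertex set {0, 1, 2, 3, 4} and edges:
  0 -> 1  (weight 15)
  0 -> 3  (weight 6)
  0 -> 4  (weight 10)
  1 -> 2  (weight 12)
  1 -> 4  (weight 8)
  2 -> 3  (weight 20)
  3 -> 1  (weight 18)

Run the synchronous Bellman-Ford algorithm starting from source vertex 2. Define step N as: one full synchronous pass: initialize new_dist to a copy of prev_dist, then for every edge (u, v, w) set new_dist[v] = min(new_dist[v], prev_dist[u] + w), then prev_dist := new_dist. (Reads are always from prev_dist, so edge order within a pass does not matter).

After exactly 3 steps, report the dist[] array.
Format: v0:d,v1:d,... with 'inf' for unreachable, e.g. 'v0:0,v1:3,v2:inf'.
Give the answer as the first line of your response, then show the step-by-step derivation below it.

v0:inf,v1:38,v2:0,v3:20,v4:46

step 1: dist = v0:inf,v1:inf,v2:0,v3:20,v4:inf
step 2: dist = v0:inf,v1:38,v2:0,v3:20,v4:inf
step 3: dist = v0:inf,v1:38,v2:0,v3:20,v4:46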